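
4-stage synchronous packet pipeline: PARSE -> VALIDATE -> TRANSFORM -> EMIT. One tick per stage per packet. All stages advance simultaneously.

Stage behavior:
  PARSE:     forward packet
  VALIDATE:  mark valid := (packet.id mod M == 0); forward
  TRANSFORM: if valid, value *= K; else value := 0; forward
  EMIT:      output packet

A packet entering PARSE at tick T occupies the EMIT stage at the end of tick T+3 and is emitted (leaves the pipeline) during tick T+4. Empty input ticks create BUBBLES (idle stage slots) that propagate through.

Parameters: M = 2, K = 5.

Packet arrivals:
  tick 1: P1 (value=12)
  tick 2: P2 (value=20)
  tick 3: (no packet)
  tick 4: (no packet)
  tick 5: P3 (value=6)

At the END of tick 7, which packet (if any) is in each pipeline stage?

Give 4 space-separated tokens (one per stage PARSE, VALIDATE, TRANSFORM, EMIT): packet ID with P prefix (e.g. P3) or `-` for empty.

Tick 1: [PARSE:P1(v=12,ok=F), VALIDATE:-, TRANSFORM:-, EMIT:-] out:-; in:P1
Tick 2: [PARSE:P2(v=20,ok=F), VALIDATE:P1(v=12,ok=F), TRANSFORM:-, EMIT:-] out:-; in:P2
Tick 3: [PARSE:-, VALIDATE:P2(v=20,ok=T), TRANSFORM:P1(v=0,ok=F), EMIT:-] out:-; in:-
Tick 4: [PARSE:-, VALIDATE:-, TRANSFORM:P2(v=100,ok=T), EMIT:P1(v=0,ok=F)] out:-; in:-
Tick 5: [PARSE:P3(v=6,ok=F), VALIDATE:-, TRANSFORM:-, EMIT:P2(v=100,ok=T)] out:P1(v=0); in:P3
Tick 6: [PARSE:-, VALIDATE:P3(v=6,ok=F), TRANSFORM:-, EMIT:-] out:P2(v=100); in:-
Tick 7: [PARSE:-, VALIDATE:-, TRANSFORM:P3(v=0,ok=F), EMIT:-] out:-; in:-
At end of tick 7: ['-', '-', 'P3', '-']

Answer: - - P3 -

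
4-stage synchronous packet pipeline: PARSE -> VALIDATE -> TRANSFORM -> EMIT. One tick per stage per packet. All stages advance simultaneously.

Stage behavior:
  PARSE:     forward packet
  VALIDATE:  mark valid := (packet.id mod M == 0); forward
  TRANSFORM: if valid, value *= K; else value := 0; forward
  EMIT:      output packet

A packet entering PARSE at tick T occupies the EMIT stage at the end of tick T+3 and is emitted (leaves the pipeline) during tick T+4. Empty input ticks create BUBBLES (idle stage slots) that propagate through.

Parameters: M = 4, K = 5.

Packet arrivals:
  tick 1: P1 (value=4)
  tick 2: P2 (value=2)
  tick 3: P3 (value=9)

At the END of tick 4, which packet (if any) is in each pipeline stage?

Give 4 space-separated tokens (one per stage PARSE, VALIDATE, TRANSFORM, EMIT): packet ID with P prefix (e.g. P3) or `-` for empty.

Answer: - P3 P2 P1

Derivation:
Tick 1: [PARSE:P1(v=4,ok=F), VALIDATE:-, TRANSFORM:-, EMIT:-] out:-; in:P1
Tick 2: [PARSE:P2(v=2,ok=F), VALIDATE:P1(v=4,ok=F), TRANSFORM:-, EMIT:-] out:-; in:P2
Tick 3: [PARSE:P3(v=9,ok=F), VALIDATE:P2(v=2,ok=F), TRANSFORM:P1(v=0,ok=F), EMIT:-] out:-; in:P3
Tick 4: [PARSE:-, VALIDATE:P3(v=9,ok=F), TRANSFORM:P2(v=0,ok=F), EMIT:P1(v=0,ok=F)] out:-; in:-
At end of tick 4: ['-', 'P3', 'P2', 'P1']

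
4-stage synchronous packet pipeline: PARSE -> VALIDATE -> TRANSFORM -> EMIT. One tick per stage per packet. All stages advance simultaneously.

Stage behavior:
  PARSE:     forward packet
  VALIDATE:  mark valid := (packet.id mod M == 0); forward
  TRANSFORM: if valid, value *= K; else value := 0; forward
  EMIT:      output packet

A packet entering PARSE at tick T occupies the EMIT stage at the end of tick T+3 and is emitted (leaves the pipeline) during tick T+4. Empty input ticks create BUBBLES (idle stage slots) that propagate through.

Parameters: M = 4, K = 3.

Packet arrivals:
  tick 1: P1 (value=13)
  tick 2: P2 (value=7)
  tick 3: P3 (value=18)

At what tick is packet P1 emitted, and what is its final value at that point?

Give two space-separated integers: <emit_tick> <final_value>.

Tick 1: [PARSE:P1(v=13,ok=F), VALIDATE:-, TRANSFORM:-, EMIT:-] out:-; in:P1
Tick 2: [PARSE:P2(v=7,ok=F), VALIDATE:P1(v=13,ok=F), TRANSFORM:-, EMIT:-] out:-; in:P2
Tick 3: [PARSE:P3(v=18,ok=F), VALIDATE:P2(v=7,ok=F), TRANSFORM:P1(v=0,ok=F), EMIT:-] out:-; in:P3
Tick 4: [PARSE:-, VALIDATE:P3(v=18,ok=F), TRANSFORM:P2(v=0,ok=F), EMIT:P1(v=0,ok=F)] out:-; in:-
Tick 5: [PARSE:-, VALIDATE:-, TRANSFORM:P3(v=0,ok=F), EMIT:P2(v=0,ok=F)] out:P1(v=0); in:-
Tick 6: [PARSE:-, VALIDATE:-, TRANSFORM:-, EMIT:P3(v=0,ok=F)] out:P2(v=0); in:-
Tick 7: [PARSE:-, VALIDATE:-, TRANSFORM:-, EMIT:-] out:P3(v=0); in:-
P1: arrives tick 1, valid=False (id=1, id%4=1), emit tick 5, final value 0

Answer: 5 0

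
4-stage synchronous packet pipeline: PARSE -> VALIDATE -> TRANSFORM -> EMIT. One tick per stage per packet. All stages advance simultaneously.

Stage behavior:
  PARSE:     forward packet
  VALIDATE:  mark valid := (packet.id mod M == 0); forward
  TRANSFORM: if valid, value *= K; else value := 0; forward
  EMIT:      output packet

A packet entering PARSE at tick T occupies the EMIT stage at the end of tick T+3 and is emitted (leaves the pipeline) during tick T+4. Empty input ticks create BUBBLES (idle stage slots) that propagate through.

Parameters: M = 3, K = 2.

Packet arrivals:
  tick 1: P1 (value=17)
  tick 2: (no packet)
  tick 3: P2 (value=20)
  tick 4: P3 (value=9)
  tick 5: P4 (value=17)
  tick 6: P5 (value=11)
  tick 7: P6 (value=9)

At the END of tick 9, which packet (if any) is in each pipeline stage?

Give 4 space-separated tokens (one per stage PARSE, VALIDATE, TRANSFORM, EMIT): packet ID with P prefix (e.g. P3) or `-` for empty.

Tick 1: [PARSE:P1(v=17,ok=F), VALIDATE:-, TRANSFORM:-, EMIT:-] out:-; in:P1
Tick 2: [PARSE:-, VALIDATE:P1(v=17,ok=F), TRANSFORM:-, EMIT:-] out:-; in:-
Tick 3: [PARSE:P2(v=20,ok=F), VALIDATE:-, TRANSFORM:P1(v=0,ok=F), EMIT:-] out:-; in:P2
Tick 4: [PARSE:P3(v=9,ok=F), VALIDATE:P2(v=20,ok=F), TRANSFORM:-, EMIT:P1(v=0,ok=F)] out:-; in:P3
Tick 5: [PARSE:P4(v=17,ok=F), VALIDATE:P3(v=9,ok=T), TRANSFORM:P2(v=0,ok=F), EMIT:-] out:P1(v=0); in:P4
Tick 6: [PARSE:P5(v=11,ok=F), VALIDATE:P4(v=17,ok=F), TRANSFORM:P3(v=18,ok=T), EMIT:P2(v=0,ok=F)] out:-; in:P5
Tick 7: [PARSE:P6(v=9,ok=F), VALIDATE:P5(v=11,ok=F), TRANSFORM:P4(v=0,ok=F), EMIT:P3(v=18,ok=T)] out:P2(v=0); in:P6
Tick 8: [PARSE:-, VALIDATE:P6(v=9,ok=T), TRANSFORM:P5(v=0,ok=F), EMIT:P4(v=0,ok=F)] out:P3(v=18); in:-
Tick 9: [PARSE:-, VALIDATE:-, TRANSFORM:P6(v=18,ok=T), EMIT:P5(v=0,ok=F)] out:P4(v=0); in:-
At end of tick 9: ['-', '-', 'P6', 'P5']

Answer: - - P6 P5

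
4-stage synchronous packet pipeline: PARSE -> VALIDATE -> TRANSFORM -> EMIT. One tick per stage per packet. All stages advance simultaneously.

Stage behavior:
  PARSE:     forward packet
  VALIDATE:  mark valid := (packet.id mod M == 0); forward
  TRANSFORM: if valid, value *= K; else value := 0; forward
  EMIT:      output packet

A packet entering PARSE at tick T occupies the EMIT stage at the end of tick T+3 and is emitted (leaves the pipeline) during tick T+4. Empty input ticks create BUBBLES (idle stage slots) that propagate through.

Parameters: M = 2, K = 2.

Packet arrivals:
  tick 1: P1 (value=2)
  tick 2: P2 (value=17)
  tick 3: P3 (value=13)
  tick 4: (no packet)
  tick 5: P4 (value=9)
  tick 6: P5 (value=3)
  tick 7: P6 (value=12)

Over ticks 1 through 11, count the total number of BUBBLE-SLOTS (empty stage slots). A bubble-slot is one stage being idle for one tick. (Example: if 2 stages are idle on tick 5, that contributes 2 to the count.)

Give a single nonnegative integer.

Answer: 20

Derivation:
Tick 1: [PARSE:P1(v=2,ok=F), VALIDATE:-, TRANSFORM:-, EMIT:-] out:-; bubbles=3
Tick 2: [PARSE:P2(v=17,ok=F), VALIDATE:P1(v=2,ok=F), TRANSFORM:-, EMIT:-] out:-; bubbles=2
Tick 3: [PARSE:P3(v=13,ok=F), VALIDATE:P2(v=17,ok=T), TRANSFORM:P1(v=0,ok=F), EMIT:-] out:-; bubbles=1
Tick 4: [PARSE:-, VALIDATE:P3(v=13,ok=F), TRANSFORM:P2(v=34,ok=T), EMIT:P1(v=0,ok=F)] out:-; bubbles=1
Tick 5: [PARSE:P4(v=9,ok=F), VALIDATE:-, TRANSFORM:P3(v=0,ok=F), EMIT:P2(v=34,ok=T)] out:P1(v=0); bubbles=1
Tick 6: [PARSE:P5(v=3,ok=F), VALIDATE:P4(v=9,ok=T), TRANSFORM:-, EMIT:P3(v=0,ok=F)] out:P2(v=34); bubbles=1
Tick 7: [PARSE:P6(v=12,ok=F), VALIDATE:P5(v=3,ok=F), TRANSFORM:P4(v=18,ok=T), EMIT:-] out:P3(v=0); bubbles=1
Tick 8: [PARSE:-, VALIDATE:P6(v=12,ok=T), TRANSFORM:P5(v=0,ok=F), EMIT:P4(v=18,ok=T)] out:-; bubbles=1
Tick 9: [PARSE:-, VALIDATE:-, TRANSFORM:P6(v=24,ok=T), EMIT:P5(v=0,ok=F)] out:P4(v=18); bubbles=2
Tick 10: [PARSE:-, VALIDATE:-, TRANSFORM:-, EMIT:P6(v=24,ok=T)] out:P5(v=0); bubbles=3
Tick 11: [PARSE:-, VALIDATE:-, TRANSFORM:-, EMIT:-] out:P6(v=24); bubbles=4
Total bubble-slots: 20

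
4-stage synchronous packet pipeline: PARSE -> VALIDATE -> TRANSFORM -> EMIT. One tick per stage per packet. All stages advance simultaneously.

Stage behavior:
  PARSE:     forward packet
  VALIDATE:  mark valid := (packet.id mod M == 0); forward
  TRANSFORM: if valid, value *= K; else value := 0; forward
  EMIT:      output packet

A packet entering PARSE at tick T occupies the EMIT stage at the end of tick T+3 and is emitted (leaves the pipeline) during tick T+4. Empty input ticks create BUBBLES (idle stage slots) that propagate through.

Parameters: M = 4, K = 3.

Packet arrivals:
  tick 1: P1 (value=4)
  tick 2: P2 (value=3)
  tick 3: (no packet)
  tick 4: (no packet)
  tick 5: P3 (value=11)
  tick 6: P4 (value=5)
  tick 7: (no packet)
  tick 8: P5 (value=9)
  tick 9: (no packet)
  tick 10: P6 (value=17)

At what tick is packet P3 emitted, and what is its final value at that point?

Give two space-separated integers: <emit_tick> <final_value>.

Answer: 9 0

Derivation:
Tick 1: [PARSE:P1(v=4,ok=F), VALIDATE:-, TRANSFORM:-, EMIT:-] out:-; in:P1
Tick 2: [PARSE:P2(v=3,ok=F), VALIDATE:P1(v=4,ok=F), TRANSFORM:-, EMIT:-] out:-; in:P2
Tick 3: [PARSE:-, VALIDATE:P2(v=3,ok=F), TRANSFORM:P1(v=0,ok=F), EMIT:-] out:-; in:-
Tick 4: [PARSE:-, VALIDATE:-, TRANSFORM:P2(v=0,ok=F), EMIT:P1(v=0,ok=F)] out:-; in:-
Tick 5: [PARSE:P3(v=11,ok=F), VALIDATE:-, TRANSFORM:-, EMIT:P2(v=0,ok=F)] out:P1(v=0); in:P3
Tick 6: [PARSE:P4(v=5,ok=F), VALIDATE:P3(v=11,ok=F), TRANSFORM:-, EMIT:-] out:P2(v=0); in:P4
Tick 7: [PARSE:-, VALIDATE:P4(v=5,ok=T), TRANSFORM:P3(v=0,ok=F), EMIT:-] out:-; in:-
Tick 8: [PARSE:P5(v=9,ok=F), VALIDATE:-, TRANSFORM:P4(v=15,ok=T), EMIT:P3(v=0,ok=F)] out:-; in:P5
Tick 9: [PARSE:-, VALIDATE:P5(v=9,ok=F), TRANSFORM:-, EMIT:P4(v=15,ok=T)] out:P3(v=0); in:-
Tick 10: [PARSE:P6(v=17,ok=F), VALIDATE:-, TRANSFORM:P5(v=0,ok=F), EMIT:-] out:P4(v=15); in:P6
Tick 11: [PARSE:-, VALIDATE:P6(v=17,ok=F), TRANSFORM:-, EMIT:P5(v=0,ok=F)] out:-; in:-
Tick 12: [PARSE:-, VALIDATE:-, TRANSFORM:P6(v=0,ok=F), EMIT:-] out:P5(v=0); in:-
Tick 13: [PARSE:-, VALIDATE:-, TRANSFORM:-, EMIT:P6(v=0,ok=F)] out:-; in:-
Tick 14: [PARSE:-, VALIDATE:-, TRANSFORM:-, EMIT:-] out:P6(v=0); in:-
P3: arrives tick 5, valid=False (id=3, id%4=3), emit tick 9, final value 0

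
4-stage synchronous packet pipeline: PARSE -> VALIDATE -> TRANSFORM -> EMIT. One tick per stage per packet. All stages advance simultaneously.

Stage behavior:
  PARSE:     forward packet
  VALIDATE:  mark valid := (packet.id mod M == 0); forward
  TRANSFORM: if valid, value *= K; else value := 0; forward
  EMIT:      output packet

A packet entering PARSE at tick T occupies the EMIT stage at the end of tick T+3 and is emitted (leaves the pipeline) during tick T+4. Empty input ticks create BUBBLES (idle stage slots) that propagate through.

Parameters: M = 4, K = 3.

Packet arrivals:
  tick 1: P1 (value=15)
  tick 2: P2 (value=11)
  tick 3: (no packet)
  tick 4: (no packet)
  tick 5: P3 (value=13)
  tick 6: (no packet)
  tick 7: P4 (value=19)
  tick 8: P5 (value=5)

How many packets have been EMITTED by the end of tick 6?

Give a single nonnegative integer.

Tick 1: [PARSE:P1(v=15,ok=F), VALIDATE:-, TRANSFORM:-, EMIT:-] out:-; in:P1
Tick 2: [PARSE:P2(v=11,ok=F), VALIDATE:P1(v=15,ok=F), TRANSFORM:-, EMIT:-] out:-; in:P2
Tick 3: [PARSE:-, VALIDATE:P2(v=11,ok=F), TRANSFORM:P1(v=0,ok=F), EMIT:-] out:-; in:-
Tick 4: [PARSE:-, VALIDATE:-, TRANSFORM:P2(v=0,ok=F), EMIT:P1(v=0,ok=F)] out:-; in:-
Tick 5: [PARSE:P3(v=13,ok=F), VALIDATE:-, TRANSFORM:-, EMIT:P2(v=0,ok=F)] out:P1(v=0); in:P3
Tick 6: [PARSE:-, VALIDATE:P3(v=13,ok=F), TRANSFORM:-, EMIT:-] out:P2(v=0); in:-
Emitted by tick 6: ['P1', 'P2']

Answer: 2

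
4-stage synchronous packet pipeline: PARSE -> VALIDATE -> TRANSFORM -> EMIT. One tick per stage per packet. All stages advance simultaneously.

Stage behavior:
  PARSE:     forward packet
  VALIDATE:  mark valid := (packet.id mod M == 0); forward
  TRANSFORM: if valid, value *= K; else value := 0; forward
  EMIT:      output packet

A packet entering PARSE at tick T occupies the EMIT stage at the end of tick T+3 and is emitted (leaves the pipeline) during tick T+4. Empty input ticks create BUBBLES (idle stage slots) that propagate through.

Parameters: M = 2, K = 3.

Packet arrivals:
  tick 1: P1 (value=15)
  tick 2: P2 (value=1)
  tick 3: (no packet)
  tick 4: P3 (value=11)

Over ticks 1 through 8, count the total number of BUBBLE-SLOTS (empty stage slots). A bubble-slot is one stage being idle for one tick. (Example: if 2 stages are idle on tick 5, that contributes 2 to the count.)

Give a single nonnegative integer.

Answer: 20

Derivation:
Tick 1: [PARSE:P1(v=15,ok=F), VALIDATE:-, TRANSFORM:-, EMIT:-] out:-; bubbles=3
Tick 2: [PARSE:P2(v=1,ok=F), VALIDATE:P1(v=15,ok=F), TRANSFORM:-, EMIT:-] out:-; bubbles=2
Tick 3: [PARSE:-, VALIDATE:P2(v=1,ok=T), TRANSFORM:P1(v=0,ok=F), EMIT:-] out:-; bubbles=2
Tick 4: [PARSE:P3(v=11,ok=F), VALIDATE:-, TRANSFORM:P2(v=3,ok=T), EMIT:P1(v=0,ok=F)] out:-; bubbles=1
Tick 5: [PARSE:-, VALIDATE:P3(v=11,ok=F), TRANSFORM:-, EMIT:P2(v=3,ok=T)] out:P1(v=0); bubbles=2
Tick 6: [PARSE:-, VALIDATE:-, TRANSFORM:P3(v=0,ok=F), EMIT:-] out:P2(v=3); bubbles=3
Tick 7: [PARSE:-, VALIDATE:-, TRANSFORM:-, EMIT:P3(v=0,ok=F)] out:-; bubbles=3
Tick 8: [PARSE:-, VALIDATE:-, TRANSFORM:-, EMIT:-] out:P3(v=0); bubbles=4
Total bubble-slots: 20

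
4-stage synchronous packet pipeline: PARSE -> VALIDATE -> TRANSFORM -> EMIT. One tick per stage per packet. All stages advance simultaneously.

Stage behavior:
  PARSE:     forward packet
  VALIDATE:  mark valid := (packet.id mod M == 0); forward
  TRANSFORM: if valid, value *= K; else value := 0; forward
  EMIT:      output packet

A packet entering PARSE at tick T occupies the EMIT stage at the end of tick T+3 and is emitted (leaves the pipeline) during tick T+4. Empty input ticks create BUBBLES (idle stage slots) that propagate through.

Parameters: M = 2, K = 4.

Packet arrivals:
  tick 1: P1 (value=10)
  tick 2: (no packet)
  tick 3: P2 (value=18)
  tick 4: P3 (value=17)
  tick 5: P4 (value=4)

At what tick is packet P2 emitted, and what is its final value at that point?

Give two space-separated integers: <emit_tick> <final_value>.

Answer: 7 72

Derivation:
Tick 1: [PARSE:P1(v=10,ok=F), VALIDATE:-, TRANSFORM:-, EMIT:-] out:-; in:P1
Tick 2: [PARSE:-, VALIDATE:P1(v=10,ok=F), TRANSFORM:-, EMIT:-] out:-; in:-
Tick 3: [PARSE:P2(v=18,ok=F), VALIDATE:-, TRANSFORM:P1(v=0,ok=F), EMIT:-] out:-; in:P2
Tick 4: [PARSE:P3(v=17,ok=F), VALIDATE:P2(v=18,ok=T), TRANSFORM:-, EMIT:P1(v=0,ok=F)] out:-; in:P3
Tick 5: [PARSE:P4(v=4,ok=F), VALIDATE:P3(v=17,ok=F), TRANSFORM:P2(v=72,ok=T), EMIT:-] out:P1(v=0); in:P4
Tick 6: [PARSE:-, VALIDATE:P4(v=4,ok=T), TRANSFORM:P3(v=0,ok=F), EMIT:P2(v=72,ok=T)] out:-; in:-
Tick 7: [PARSE:-, VALIDATE:-, TRANSFORM:P4(v=16,ok=T), EMIT:P3(v=0,ok=F)] out:P2(v=72); in:-
Tick 8: [PARSE:-, VALIDATE:-, TRANSFORM:-, EMIT:P4(v=16,ok=T)] out:P3(v=0); in:-
Tick 9: [PARSE:-, VALIDATE:-, TRANSFORM:-, EMIT:-] out:P4(v=16); in:-
P2: arrives tick 3, valid=True (id=2, id%2=0), emit tick 7, final value 72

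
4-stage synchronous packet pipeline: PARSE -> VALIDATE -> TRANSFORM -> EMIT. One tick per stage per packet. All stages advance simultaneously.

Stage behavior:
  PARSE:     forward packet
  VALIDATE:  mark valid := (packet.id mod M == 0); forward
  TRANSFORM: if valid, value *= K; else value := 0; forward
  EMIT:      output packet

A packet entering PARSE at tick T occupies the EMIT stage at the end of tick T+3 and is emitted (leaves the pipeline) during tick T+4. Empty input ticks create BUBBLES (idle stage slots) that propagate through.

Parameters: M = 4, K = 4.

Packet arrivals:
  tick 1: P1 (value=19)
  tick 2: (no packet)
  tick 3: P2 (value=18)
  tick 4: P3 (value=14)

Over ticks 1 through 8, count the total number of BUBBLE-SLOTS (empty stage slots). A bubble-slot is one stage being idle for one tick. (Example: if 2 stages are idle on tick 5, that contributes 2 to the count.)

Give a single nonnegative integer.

Answer: 20

Derivation:
Tick 1: [PARSE:P1(v=19,ok=F), VALIDATE:-, TRANSFORM:-, EMIT:-] out:-; bubbles=3
Tick 2: [PARSE:-, VALIDATE:P1(v=19,ok=F), TRANSFORM:-, EMIT:-] out:-; bubbles=3
Tick 3: [PARSE:P2(v=18,ok=F), VALIDATE:-, TRANSFORM:P1(v=0,ok=F), EMIT:-] out:-; bubbles=2
Tick 4: [PARSE:P3(v=14,ok=F), VALIDATE:P2(v=18,ok=F), TRANSFORM:-, EMIT:P1(v=0,ok=F)] out:-; bubbles=1
Tick 5: [PARSE:-, VALIDATE:P3(v=14,ok=F), TRANSFORM:P2(v=0,ok=F), EMIT:-] out:P1(v=0); bubbles=2
Tick 6: [PARSE:-, VALIDATE:-, TRANSFORM:P3(v=0,ok=F), EMIT:P2(v=0,ok=F)] out:-; bubbles=2
Tick 7: [PARSE:-, VALIDATE:-, TRANSFORM:-, EMIT:P3(v=0,ok=F)] out:P2(v=0); bubbles=3
Tick 8: [PARSE:-, VALIDATE:-, TRANSFORM:-, EMIT:-] out:P3(v=0); bubbles=4
Total bubble-slots: 20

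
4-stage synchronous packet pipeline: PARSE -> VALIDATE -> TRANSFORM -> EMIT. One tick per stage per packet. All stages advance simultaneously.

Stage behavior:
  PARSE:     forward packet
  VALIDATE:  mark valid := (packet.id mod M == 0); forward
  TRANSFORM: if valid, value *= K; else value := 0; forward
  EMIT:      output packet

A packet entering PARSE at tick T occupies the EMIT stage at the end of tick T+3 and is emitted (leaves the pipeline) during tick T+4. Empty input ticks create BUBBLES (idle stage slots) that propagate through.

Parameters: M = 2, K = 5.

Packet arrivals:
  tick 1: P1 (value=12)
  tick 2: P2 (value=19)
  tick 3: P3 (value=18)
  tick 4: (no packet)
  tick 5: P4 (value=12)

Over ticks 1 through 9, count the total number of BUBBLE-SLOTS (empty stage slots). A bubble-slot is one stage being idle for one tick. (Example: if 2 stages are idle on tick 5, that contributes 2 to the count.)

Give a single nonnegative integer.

Answer: 20

Derivation:
Tick 1: [PARSE:P1(v=12,ok=F), VALIDATE:-, TRANSFORM:-, EMIT:-] out:-; bubbles=3
Tick 2: [PARSE:P2(v=19,ok=F), VALIDATE:P1(v=12,ok=F), TRANSFORM:-, EMIT:-] out:-; bubbles=2
Tick 3: [PARSE:P3(v=18,ok=F), VALIDATE:P2(v=19,ok=T), TRANSFORM:P1(v=0,ok=F), EMIT:-] out:-; bubbles=1
Tick 4: [PARSE:-, VALIDATE:P3(v=18,ok=F), TRANSFORM:P2(v=95,ok=T), EMIT:P1(v=0,ok=F)] out:-; bubbles=1
Tick 5: [PARSE:P4(v=12,ok=F), VALIDATE:-, TRANSFORM:P3(v=0,ok=F), EMIT:P2(v=95,ok=T)] out:P1(v=0); bubbles=1
Tick 6: [PARSE:-, VALIDATE:P4(v=12,ok=T), TRANSFORM:-, EMIT:P3(v=0,ok=F)] out:P2(v=95); bubbles=2
Tick 7: [PARSE:-, VALIDATE:-, TRANSFORM:P4(v=60,ok=T), EMIT:-] out:P3(v=0); bubbles=3
Tick 8: [PARSE:-, VALIDATE:-, TRANSFORM:-, EMIT:P4(v=60,ok=T)] out:-; bubbles=3
Tick 9: [PARSE:-, VALIDATE:-, TRANSFORM:-, EMIT:-] out:P4(v=60); bubbles=4
Total bubble-slots: 20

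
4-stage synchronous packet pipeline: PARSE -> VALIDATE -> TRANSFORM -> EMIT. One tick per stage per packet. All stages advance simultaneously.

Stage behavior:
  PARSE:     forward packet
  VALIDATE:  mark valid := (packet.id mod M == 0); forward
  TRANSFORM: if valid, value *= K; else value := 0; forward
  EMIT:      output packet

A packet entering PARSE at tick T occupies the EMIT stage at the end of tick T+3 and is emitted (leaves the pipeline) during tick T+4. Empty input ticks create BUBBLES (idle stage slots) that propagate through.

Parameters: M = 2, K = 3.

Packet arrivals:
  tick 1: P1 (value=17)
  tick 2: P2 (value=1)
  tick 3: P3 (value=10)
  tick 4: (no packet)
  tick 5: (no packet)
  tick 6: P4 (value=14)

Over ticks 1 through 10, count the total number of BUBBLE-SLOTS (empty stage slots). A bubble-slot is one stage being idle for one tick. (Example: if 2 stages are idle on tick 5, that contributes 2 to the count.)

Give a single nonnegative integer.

Tick 1: [PARSE:P1(v=17,ok=F), VALIDATE:-, TRANSFORM:-, EMIT:-] out:-; bubbles=3
Tick 2: [PARSE:P2(v=1,ok=F), VALIDATE:P1(v=17,ok=F), TRANSFORM:-, EMIT:-] out:-; bubbles=2
Tick 3: [PARSE:P3(v=10,ok=F), VALIDATE:P2(v=1,ok=T), TRANSFORM:P1(v=0,ok=F), EMIT:-] out:-; bubbles=1
Tick 4: [PARSE:-, VALIDATE:P3(v=10,ok=F), TRANSFORM:P2(v=3,ok=T), EMIT:P1(v=0,ok=F)] out:-; bubbles=1
Tick 5: [PARSE:-, VALIDATE:-, TRANSFORM:P3(v=0,ok=F), EMIT:P2(v=3,ok=T)] out:P1(v=0); bubbles=2
Tick 6: [PARSE:P4(v=14,ok=F), VALIDATE:-, TRANSFORM:-, EMIT:P3(v=0,ok=F)] out:P2(v=3); bubbles=2
Tick 7: [PARSE:-, VALIDATE:P4(v=14,ok=T), TRANSFORM:-, EMIT:-] out:P3(v=0); bubbles=3
Tick 8: [PARSE:-, VALIDATE:-, TRANSFORM:P4(v=42,ok=T), EMIT:-] out:-; bubbles=3
Tick 9: [PARSE:-, VALIDATE:-, TRANSFORM:-, EMIT:P4(v=42,ok=T)] out:-; bubbles=3
Tick 10: [PARSE:-, VALIDATE:-, TRANSFORM:-, EMIT:-] out:P4(v=42); bubbles=4
Total bubble-slots: 24

Answer: 24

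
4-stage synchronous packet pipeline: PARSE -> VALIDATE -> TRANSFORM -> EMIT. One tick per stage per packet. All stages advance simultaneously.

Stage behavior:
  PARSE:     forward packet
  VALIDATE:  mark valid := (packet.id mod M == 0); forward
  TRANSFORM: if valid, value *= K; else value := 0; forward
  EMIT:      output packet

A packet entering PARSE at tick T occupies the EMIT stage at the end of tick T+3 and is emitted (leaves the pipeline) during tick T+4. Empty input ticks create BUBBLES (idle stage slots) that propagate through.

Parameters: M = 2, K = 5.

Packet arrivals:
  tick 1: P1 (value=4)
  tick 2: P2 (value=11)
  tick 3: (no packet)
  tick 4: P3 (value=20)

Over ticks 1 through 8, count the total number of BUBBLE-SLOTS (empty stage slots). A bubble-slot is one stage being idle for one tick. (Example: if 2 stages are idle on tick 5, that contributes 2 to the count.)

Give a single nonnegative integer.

Tick 1: [PARSE:P1(v=4,ok=F), VALIDATE:-, TRANSFORM:-, EMIT:-] out:-; bubbles=3
Tick 2: [PARSE:P2(v=11,ok=F), VALIDATE:P1(v=4,ok=F), TRANSFORM:-, EMIT:-] out:-; bubbles=2
Tick 3: [PARSE:-, VALIDATE:P2(v=11,ok=T), TRANSFORM:P1(v=0,ok=F), EMIT:-] out:-; bubbles=2
Tick 4: [PARSE:P3(v=20,ok=F), VALIDATE:-, TRANSFORM:P2(v=55,ok=T), EMIT:P1(v=0,ok=F)] out:-; bubbles=1
Tick 5: [PARSE:-, VALIDATE:P3(v=20,ok=F), TRANSFORM:-, EMIT:P2(v=55,ok=T)] out:P1(v=0); bubbles=2
Tick 6: [PARSE:-, VALIDATE:-, TRANSFORM:P3(v=0,ok=F), EMIT:-] out:P2(v=55); bubbles=3
Tick 7: [PARSE:-, VALIDATE:-, TRANSFORM:-, EMIT:P3(v=0,ok=F)] out:-; bubbles=3
Tick 8: [PARSE:-, VALIDATE:-, TRANSFORM:-, EMIT:-] out:P3(v=0); bubbles=4
Total bubble-slots: 20

Answer: 20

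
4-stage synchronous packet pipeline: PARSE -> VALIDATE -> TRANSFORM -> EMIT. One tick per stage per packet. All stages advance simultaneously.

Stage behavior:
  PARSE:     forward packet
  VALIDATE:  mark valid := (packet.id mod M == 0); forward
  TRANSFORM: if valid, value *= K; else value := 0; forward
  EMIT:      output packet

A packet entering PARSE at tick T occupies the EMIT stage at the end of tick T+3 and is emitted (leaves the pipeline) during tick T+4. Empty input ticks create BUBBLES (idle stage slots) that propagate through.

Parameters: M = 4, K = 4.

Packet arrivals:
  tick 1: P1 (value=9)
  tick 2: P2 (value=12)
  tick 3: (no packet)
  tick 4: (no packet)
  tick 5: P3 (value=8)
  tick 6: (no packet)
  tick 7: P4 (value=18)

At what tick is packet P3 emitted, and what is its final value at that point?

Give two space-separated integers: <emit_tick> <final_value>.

Answer: 9 0

Derivation:
Tick 1: [PARSE:P1(v=9,ok=F), VALIDATE:-, TRANSFORM:-, EMIT:-] out:-; in:P1
Tick 2: [PARSE:P2(v=12,ok=F), VALIDATE:P1(v=9,ok=F), TRANSFORM:-, EMIT:-] out:-; in:P2
Tick 3: [PARSE:-, VALIDATE:P2(v=12,ok=F), TRANSFORM:P1(v=0,ok=F), EMIT:-] out:-; in:-
Tick 4: [PARSE:-, VALIDATE:-, TRANSFORM:P2(v=0,ok=F), EMIT:P1(v=0,ok=F)] out:-; in:-
Tick 5: [PARSE:P3(v=8,ok=F), VALIDATE:-, TRANSFORM:-, EMIT:P2(v=0,ok=F)] out:P1(v=0); in:P3
Tick 6: [PARSE:-, VALIDATE:P3(v=8,ok=F), TRANSFORM:-, EMIT:-] out:P2(v=0); in:-
Tick 7: [PARSE:P4(v=18,ok=F), VALIDATE:-, TRANSFORM:P3(v=0,ok=F), EMIT:-] out:-; in:P4
Tick 8: [PARSE:-, VALIDATE:P4(v=18,ok=T), TRANSFORM:-, EMIT:P3(v=0,ok=F)] out:-; in:-
Tick 9: [PARSE:-, VALIDATE:-, TRANSFORM:P4(v=72,ok=T), EMIT:-] out:P3(v=0); in:-
Tick 10: [PARSE:-, VALIDATE:-, TRANSFORM:-, EMIT:P4(v=72,ok=T)] out:-; in:-
Tick 11: [PARSE:-, VALIDATE:-, TRANSFORM:-, EMIT:-] out:P4(v=72); in:-
P3: arrives tick 5, valid=False (id=3, id%4=3), emit tick 9, final value 0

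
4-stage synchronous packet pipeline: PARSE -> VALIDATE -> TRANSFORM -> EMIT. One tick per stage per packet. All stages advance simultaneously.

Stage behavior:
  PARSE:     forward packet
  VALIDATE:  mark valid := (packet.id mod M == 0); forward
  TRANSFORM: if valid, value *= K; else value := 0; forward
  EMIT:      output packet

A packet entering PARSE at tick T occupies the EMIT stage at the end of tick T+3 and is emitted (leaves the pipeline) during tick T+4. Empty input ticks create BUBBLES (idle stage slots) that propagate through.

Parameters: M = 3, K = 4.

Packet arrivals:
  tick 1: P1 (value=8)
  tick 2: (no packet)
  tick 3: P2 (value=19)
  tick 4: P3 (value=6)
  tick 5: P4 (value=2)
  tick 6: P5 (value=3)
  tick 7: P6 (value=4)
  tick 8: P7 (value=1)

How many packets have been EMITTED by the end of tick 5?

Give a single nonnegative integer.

Answer: 1

Derivation:
Tick 1: [PARSE:P1(v=8,ok=F), VALIDATE:-, TRANSFORM:-, EMIT:-] out:-; in:P1
Tick 2: [PARSE:-, VALIDATE:P1(v=8,ok=F), TRANSFORM:-, EMIT:-] out:-; in:-
Tick 3: [PARSE:P2(v=19,ok=F), VALIDATE:-, TRANSFORM:P1(v=0,ok=F), EMIT:-] out:-; in:P2
Tick 4: [PARSE:P3(v=6,ok=F), VALIDATE:P2(v=19,ok=F), TRANSFORM:-, EMIT:P1(v=0,ok=F)] out:-; in:P3
Tick 5: [PARSE:P4(v=2,ok=F), VALIDATE:P3(v=6,ok=T), TRANSFORM:P2(v=0,ok=F), EMIT:-] out:P1(v=0); in:P4
Emitted by tick 5: ['P1']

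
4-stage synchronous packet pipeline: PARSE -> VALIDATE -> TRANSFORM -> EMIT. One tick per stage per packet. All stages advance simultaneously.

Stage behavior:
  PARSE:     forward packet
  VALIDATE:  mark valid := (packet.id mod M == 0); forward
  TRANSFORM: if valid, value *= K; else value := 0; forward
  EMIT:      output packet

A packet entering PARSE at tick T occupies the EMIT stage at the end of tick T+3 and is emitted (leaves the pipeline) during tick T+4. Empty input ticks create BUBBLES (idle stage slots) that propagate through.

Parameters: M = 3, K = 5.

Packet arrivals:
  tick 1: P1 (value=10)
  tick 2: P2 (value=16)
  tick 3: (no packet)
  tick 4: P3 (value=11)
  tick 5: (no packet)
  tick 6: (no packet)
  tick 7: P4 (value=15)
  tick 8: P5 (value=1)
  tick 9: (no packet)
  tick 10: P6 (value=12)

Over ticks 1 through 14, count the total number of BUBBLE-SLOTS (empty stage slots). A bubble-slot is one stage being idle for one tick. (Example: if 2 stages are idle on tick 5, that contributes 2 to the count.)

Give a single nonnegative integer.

Tick 1: [PARSE:P1(v=10,ok=F), VALIDATE:-, TRANSFORM:-, EMIT:-] out:-; bubbles=3
Tick 2: [PARSE:P2(v=16,ok=F), VALIDATE:P1(v=10,ok=F), TRANSFORM:-, EMIT:-] out:-; bubbles=2
Tick 3: [PARSE:-, VALIDATE:P2(v=16,ok=F), TRANSFORM:P1(v=0,ok=F), EMIT:-] out:-; bubbles=2
Tick 4: [PARSE:P3(v=11,ok=F), VALIDATE:-, TRANSFORM:P2(v=0,ok=F), EMIT:P1(v=0,ok=F)] out:-; bubbles=1
Tick 5: [PARSE:-, VALIDATE:P3(v=11,ok=T), TRANSFORM:-, EMIT:P2(v=0,ok=F)] out:P1(v=0); bubbles=2
Tick 6: [PARSE:-, VALIDATE:-, TRANSFORM:P3(v=55,ok=T), EMIT:-] out:P2(v=0); bubbles=3
Tick 7: [PARSE:P4(v=15,ok=F), VALIDATE:-, TRANSFORM:-, EMIT:P3(v=55,ok=T)] out:-; bubbles=2
Tick 8: [PARSE:P5(v=1,ok=F), VALIDATE:P4(v=15,ok=F), TRANSFORM:-, EMIT:-] out:P3(v=55); bubbles=2
Tick 9: [PARSE:-, VALIDATE:P5(v=1,ok=F), TRANSFORM:P4(v=0,ok=F), EMIT:-] out:-; bubbles=2
Tick 10: [PARSE:P6(v=12,ok=F), VALIDATE:-, TRANSFORM:P5(v=0,ok=F), EMIT:P4(v=0,ok=F)] out:-; bubbles=1
Tick 11: [PARSE:-, VALIDATE:P6(v=12,ok=T), TRANSFORM:-, EMIT:P5(v=0,ok=F)] out:P4(v=0); bubbles=2
Tick 12: [PARSE:-, VALIDATE:-, TRANSFORM:P6(v=60,ok=T), EMIT:-] out:P5(v=0); bubbles=3
Tick 13: [PARSE:-, VALIDATE:-, TRANSFORM:-, EMIT:P6(v=60,ok=T)] out:-; bubbles=3
Tick 14: [PARSE:-, VALIDATE:-, TRANSFORM:-, EMIT:-] out:P6(v=60); bubbles=4
Total bubble-slots: 32

Answer: 32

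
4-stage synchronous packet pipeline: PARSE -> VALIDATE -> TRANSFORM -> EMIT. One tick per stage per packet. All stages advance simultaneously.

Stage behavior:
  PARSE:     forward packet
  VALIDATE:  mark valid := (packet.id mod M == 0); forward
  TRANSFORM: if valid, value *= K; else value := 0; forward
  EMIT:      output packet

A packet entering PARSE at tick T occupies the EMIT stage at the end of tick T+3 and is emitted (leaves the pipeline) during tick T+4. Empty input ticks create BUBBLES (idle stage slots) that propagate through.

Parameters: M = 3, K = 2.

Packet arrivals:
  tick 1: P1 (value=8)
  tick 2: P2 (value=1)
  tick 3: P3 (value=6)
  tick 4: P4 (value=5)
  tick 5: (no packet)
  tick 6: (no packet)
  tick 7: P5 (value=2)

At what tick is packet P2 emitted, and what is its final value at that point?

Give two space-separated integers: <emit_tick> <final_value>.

Answer: 6 0

Derivation:
Tick 1: [PARSE:P1(v=8,ok=F), VALIDATE:-, TRANSFORM:-, EMIT:-] out:-; in:P1
Tick 2: [PARSE:P2(v=1,ok=F), VALIDATE:P1(v=8,ok=F), TRANSFORM:-, EMIT:-] out:-; in:P2
Tick 3: [PARSE:P3(v=6,ok=F), VALIDATE:P2(v=1,ok=F), TRANSFORM:P1(v=0,ok=F), EMIT:-] out:-; in:P3
Tick 4: [PARSE:P4(v=5,ok=F), VALIDATE:P3(v=6,ok=T), TRANSFORM:P2(v=0,ok=F), EMIT:P1(v=0,ok=F)] out:-; in:P4
Tick 5: [PARSE:-, VALIDATE:P4(v=5,ok=F), TRANSFORM:P3(v=12,ok=T), EMIT:P2(v=0,ok=F)] out:P1(v=0); in:-
Tick 6: [PARSE:-, VALIDATE:-, TRANSFORM:P4(v=0,ok=F), EMIT:P3(v=12,ok=T)] out:P2(v=0); in:-
Tick 7: [PARSE:P5(v=2,ok=F), VALIDATE:-, TRANSFORM:-, EMIT:P4(v=0,ok=F)] out:P3(v=12); in:P5
Tick 8: [PARSE:-, VALIDATE:P5(v=2,ok=F), TRANSFORM:-, EMIT:-] out:P4(v=0); in:-
Tick 9: [PARSE:-, VALIDATE:-, TRANSFORM:P5(v=0,ok=F), EMIT:-] out:-; in:-
Tick 10: [PARSE:-, VALIDATE:-, TRANSFORM:-, EMIT:P5(v=0,ok=F)] out:-; in:-
Tick 11: [PARSE:-, VALIDATE:-, TRANSFORM:-, EMIT:-] out:P5(v=0); in:-
P2: arrives tick 2, valid=False (id=2, id%3=2), emit tick 6, final value 0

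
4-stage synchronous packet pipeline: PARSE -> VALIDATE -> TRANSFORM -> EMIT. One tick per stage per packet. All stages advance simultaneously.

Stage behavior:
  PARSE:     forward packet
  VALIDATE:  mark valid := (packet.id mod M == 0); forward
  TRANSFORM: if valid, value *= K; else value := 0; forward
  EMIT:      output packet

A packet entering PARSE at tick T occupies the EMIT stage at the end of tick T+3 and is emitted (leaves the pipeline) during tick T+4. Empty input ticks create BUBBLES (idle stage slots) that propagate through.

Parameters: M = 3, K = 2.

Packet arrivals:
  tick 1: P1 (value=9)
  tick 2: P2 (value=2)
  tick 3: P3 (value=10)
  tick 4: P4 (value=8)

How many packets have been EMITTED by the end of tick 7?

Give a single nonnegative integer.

Answer: 3

Derivation:
Tick 1: [PARSE:P1(v=9,ok=F), VALIDATE:-, TRANSFORM:-, EMIT:-] out:-; in:P1
Tick 2: [PARSE:P2(v=2,ok=F), VALIDATE:P1(v=9,ok=F), TRANSFORM:-, EMIT:-] out:-; in:P2
Tick 3: [PARSE:P3(v=10,ok=F), VALIDATE:P2(v=2,ok=F), TRANSFORM:P1(v=0,ok=F), EMIT:-] out:-; in:P3
Tick 4: [PARSE:P4(v=8,ok=F), VALIDATE:P3(v=10,ok=T), TRANSFORM:P2(v=0,ok=F), EMIT:P1(v=0,ok=F)] out:-; in:P4
Tick 5: [PARSE:-, VALIDATE:P4(v=8,ok=F), TRANSFORM:P3(v=20,ok=T), EMIT:P2(v=0,ok=F)] out:P1(v=0); in:-
Tick 6: [PARSE:-, VALIDATE:-, TRANSFORM:P4(v=0,ok=F), EMIT:P3(v=20,ok=T)] out:P2(v=0); in:-
Tick 7: [PARSE:-, VALIDATE:-, TRANSFORM:-, EMIT:P4(v=0,ok=F)] out:P3(v=20); in:-
Emitted by tick 7: ['P1', 'P2', 'P3']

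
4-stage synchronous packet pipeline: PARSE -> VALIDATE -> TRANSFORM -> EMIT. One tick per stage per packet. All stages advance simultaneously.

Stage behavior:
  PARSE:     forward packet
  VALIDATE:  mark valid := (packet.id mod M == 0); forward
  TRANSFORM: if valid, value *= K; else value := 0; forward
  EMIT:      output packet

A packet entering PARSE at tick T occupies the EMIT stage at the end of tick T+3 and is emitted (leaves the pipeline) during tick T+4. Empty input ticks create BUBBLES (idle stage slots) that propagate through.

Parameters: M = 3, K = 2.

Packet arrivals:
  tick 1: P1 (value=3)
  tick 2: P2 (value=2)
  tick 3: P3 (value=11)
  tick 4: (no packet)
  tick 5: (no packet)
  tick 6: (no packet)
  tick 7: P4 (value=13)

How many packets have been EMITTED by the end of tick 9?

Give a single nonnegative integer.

Answer: 3

Derivation:
Tick 1: [PARSE:P1(v=3,ok=F), VALIDATE:-, TRANSFORM:-, EMIT:-] out:-; in:P1
Tick 2: [PARSE:P2(v=2,ok=F), VALIDATE:P1(v=3,ok=F), TRANSFORM:-, EMIT:-] out:-; in:P2
Tick 3: [PARSE:P3(v=11,ok=F), VALIDATE:P2(v=2,ok=F), TRANSFORM:P1(v=0,ok=F), EMIT:-] out:-; in:P3
Tick 4: [PARSE:-, VALIDATE:P3(v=11,ok=T), TRANSFORM:P2(v=0,ok=F), EMIT:P1(v=0,ok=F)] out:-; in:-
Tick 5: [PARSE:-, VALIDATE:-, TRANSFORM:P3(v=22,ok=T), EMIT:P2(v=0,ok=F)] out:P1(v=0); in:-
Tick 6: [PARSE:-, VALIDATE:-, TRANSFORM:-, EMIT:P3(v=22,ok=T)] out:P2(v=0); in:-
Tick 7: [PARSE:P4(v=13,ok=F), VALIDATE:-, TRANSFORM:-, EMIT:-] out:P3(v=22); in:P4
Tick 8: [PARSE:-, VALIDATE:P4(v=13,ok=F), TRANSFORM:-, EMIT:-] out:-; in:-
Tick 9: [PARSE:-, VALIDATE:-, TRANSFORM:P4(v=0,ok=F), EMIT:-] out:-; in:-
Emitted by tick 9: ['P1', 'P2', 'P3']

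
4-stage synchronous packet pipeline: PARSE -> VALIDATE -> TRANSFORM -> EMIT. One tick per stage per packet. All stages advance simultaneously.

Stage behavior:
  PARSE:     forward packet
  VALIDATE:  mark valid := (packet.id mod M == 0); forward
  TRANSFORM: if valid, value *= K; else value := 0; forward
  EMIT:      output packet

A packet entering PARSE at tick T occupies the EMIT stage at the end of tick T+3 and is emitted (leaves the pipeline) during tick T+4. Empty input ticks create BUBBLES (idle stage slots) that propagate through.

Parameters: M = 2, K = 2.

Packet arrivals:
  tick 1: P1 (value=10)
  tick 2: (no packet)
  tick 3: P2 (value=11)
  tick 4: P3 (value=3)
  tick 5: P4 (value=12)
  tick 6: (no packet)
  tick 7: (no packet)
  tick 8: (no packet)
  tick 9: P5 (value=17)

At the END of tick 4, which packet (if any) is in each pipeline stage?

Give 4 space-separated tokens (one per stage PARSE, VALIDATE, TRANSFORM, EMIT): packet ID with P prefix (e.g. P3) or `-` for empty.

Answer: P3 P2 - P1

Derivation:
Tick 1: [PARSE:P1(v=10,ok=F), VALIDATE:-, TRANSFORM:-, EMIT:-] out:-; in:P1
Tick 2: [PARSE:-, VALIDATE:P1(v=10,ok=F), TRANSFORM:-, EMIT:-] out:-; in:-
Tick 3: [PARSE:P2(v=11,ok=F), VALIDATE:-, TRANSFORM:P1(v=0,ok=F), EMIT:-] out:-; in:P2
Tick 4: [PARSE:P3(v=3,ok=F), VALIDATE:P2(v=11,ok=T), TRANSFORM:-, EMIT:P1(v=0,ok=F)] out:-; in:P3
At end of tick 4: ['P3', 'P2', '-', 'P1']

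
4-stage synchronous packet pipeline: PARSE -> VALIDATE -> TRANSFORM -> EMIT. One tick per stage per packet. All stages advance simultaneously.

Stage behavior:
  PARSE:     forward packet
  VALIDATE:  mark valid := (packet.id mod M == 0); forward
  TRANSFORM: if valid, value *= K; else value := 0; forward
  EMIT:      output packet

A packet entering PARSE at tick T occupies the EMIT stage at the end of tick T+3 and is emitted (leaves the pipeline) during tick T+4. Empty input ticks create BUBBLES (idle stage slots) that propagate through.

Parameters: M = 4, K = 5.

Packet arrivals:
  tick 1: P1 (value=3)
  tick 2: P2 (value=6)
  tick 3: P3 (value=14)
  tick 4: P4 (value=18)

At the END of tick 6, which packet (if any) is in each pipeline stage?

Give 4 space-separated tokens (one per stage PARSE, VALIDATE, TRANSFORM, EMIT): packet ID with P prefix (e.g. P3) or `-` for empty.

Answer: - - P4 P3

Derivation:
Tick 1: [PARSE:P1(v=3,ok=F), VALIDATE:-, TRANSFORM:-, EMIT:-] out:-; in:P1
Tick 2: [PARSE:P2(v=6,ok=F), VALIDATE:P1(v=3,ok=F), TRANSFORM:-, EMIT:-] out:-; in:P2
Tick 3: [PARSE:P3(v=14,ok=F), VALIDATE:P2(v=6,ok=F), TRANSFORM:P1(v=0,ok=F), EMIT:-] out:-; in:P3
Tick 4: [PARSE:P4(v=18,ok=F), VALIDATE:P3(v=14,ok=F), TRANSFORM:P2(v=0,ok=F), EMIT:P1(v=0,ok=F)] out:-; in:P4
Tick 5: [PARSE:-, VALIDATE:P4(v=18,ok=T), TRANSFORM:P3(v=0,ok=F), EMIT:P2(v=0,ok=F)] out:P1(v=0); in:-
Tick 6: [PARSE:-, VALIDATE:-, TRANSFORM:P4(v=90,ok=T), EMIT:P3(v=0,ok=F)] out:P2(v=0); in:-
At end of tick 6: ['-', '-', 'P4', 'P3']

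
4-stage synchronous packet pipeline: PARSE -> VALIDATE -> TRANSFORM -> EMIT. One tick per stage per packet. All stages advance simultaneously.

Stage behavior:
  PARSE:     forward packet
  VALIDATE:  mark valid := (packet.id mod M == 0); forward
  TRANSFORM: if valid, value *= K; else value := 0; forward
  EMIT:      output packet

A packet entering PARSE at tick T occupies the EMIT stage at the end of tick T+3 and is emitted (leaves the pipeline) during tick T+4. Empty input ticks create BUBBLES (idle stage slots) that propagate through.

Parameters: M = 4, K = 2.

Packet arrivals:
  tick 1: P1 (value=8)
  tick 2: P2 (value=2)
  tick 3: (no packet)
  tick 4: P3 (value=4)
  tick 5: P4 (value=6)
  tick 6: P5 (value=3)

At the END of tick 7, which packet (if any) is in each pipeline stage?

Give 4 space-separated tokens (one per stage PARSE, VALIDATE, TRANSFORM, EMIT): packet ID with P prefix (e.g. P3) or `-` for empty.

Answer: - P5 P4 P3

Derivation:
Tick 1: [PARSE:P1(v=8,ok=F), VALIDATE:-, TRANSFORM:-, EMIT:-] out:-; in:P1
Tick 2: [PARSE:P2(v=2,ok=F), VALIDATE:P1(v=8,ok=F), TRANSFORM:-, EMIT:-] out:-; in:P2
Tick 3: [PARSE:-, VALIDATE:P2(v=2,ok=F), TRANSFORM:P1(v=0,ok=F), EMIT:-] out:-; in:-
Tick 4: [PARSE:P3(v=4,ok=F), VALIDATE:-, TRANSFORM:P2(v=0,ok=F), EMIT:P1(v=0,ok=F)] out:-; in:P3
Tick 5: [PARSE:P4(v=6,ok=F), VALIDATE:P3(v=4,ok=F), TRANSFORM:-, EMIT:P2(v=0,ok=F)] out:P1(v=0); in:P4
Tick 6: [PARSE:P5(v=3,ok=F), VALIDATE:P4(v=6,ok=T), TRANSFORM:P3(v=0,ok=F), EMIT:-] out:P2(v=0); in:P5
Tick 7: [PARSE:-, VALIDATE:P5(v=3,ok=F), TRANSFORM:P4(v=12,ok=T), EMIT:P3(v=0,ok=F)] out:-; in:-
At end of tick 7: ['-', 'P5', 'P4', 'P3']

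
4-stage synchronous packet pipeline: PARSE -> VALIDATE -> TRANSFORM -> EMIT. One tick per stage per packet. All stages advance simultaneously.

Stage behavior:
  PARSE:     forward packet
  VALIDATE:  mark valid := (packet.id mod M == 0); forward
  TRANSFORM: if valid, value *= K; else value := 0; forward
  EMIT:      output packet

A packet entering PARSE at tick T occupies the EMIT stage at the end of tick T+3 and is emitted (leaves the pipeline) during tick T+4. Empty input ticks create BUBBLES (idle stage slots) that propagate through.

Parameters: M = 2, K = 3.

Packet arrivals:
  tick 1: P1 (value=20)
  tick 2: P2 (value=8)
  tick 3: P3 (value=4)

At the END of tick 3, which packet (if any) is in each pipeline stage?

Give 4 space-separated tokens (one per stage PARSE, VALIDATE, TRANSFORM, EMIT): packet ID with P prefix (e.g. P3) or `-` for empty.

Answer: P3 P2 P1 -

Derivation:
Tick 1: [PARSE:P1(v=20,ok=F), VALIDATE:-, TRANSFORM:-, EMIT:-] out:-; in:P1
Tick 2: [PARSE:P2(v=8,ok=F), VALIDATE:P1(v=20,ok=F), TRANSFORM:-, EMIT:-] out:-; in:P2
Tick 3: [PARSE:P3(v=4,ok=F), VALIDATE:P2(v=8,ok=T), TRANSFORM:P1(v=0,ok=F), EMIT:-] out:-; in:P3
At end of tick 3: ['P3', 'P2', 'P1', '-']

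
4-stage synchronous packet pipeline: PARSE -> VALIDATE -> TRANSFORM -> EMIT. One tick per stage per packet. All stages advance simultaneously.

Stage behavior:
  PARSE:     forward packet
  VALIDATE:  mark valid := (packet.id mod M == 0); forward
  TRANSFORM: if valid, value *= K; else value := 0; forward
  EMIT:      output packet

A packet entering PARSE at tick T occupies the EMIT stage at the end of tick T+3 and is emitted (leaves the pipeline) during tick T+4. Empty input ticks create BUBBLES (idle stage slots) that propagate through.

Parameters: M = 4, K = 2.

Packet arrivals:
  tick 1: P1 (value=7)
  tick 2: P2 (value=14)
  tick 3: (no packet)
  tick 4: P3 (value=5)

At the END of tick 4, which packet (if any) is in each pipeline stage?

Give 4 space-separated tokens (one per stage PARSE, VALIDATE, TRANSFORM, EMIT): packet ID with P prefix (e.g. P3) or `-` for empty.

Tick 1: [PARSE:P1(v=7,ok=F), VALIDATE:-, TRANSFORM:-, EMIT:-] out:-; in:P1
Tick 2: [PARSE:P2(v=14,ok=F), VALIDATE:P1(v=7,ok=F), TRANSFORM:-, EMIT:-] out:-; in:P2
Tick 3: [PARSE:-, VALIDATE:P2(v=14,ok=F), TRANSFORM:P1(v=0,ok=F), EMIT:-] out:-; in:-
Tick 4: [PARSE:P3(v=5,ok=F), VALIDATE:-, TRANSFORM:P2(v=0,ok=F), EMIT:P1(v=0,ok=F)] out:-; in:P3
At end of tick 4: ['P3', '-', 'P2', 'P1']

Answer: P3 - P2 P1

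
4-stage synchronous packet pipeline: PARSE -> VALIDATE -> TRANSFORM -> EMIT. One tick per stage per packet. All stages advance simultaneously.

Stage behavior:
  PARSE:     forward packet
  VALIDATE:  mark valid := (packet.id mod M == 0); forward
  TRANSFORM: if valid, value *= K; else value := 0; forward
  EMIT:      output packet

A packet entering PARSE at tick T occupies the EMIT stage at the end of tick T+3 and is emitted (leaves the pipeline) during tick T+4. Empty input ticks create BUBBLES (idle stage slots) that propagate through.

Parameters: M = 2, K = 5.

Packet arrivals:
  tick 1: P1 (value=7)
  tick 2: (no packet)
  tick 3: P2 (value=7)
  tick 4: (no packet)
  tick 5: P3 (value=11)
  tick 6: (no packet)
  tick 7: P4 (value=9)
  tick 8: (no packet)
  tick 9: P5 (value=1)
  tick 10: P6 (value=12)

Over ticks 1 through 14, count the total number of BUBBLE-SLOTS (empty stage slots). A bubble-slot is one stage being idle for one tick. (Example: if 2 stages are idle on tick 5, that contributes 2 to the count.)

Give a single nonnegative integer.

Tick 1: [PARSE:P1(v=7,ok=F), VALIDATE:-, TRANSFORM:-, EMIT:-] out:-; bubbles=3
Tick 2: [PARSE:-, VALIDATE:P1(v=7,ok=F), TRANSFORM:-, EMIT:-] out:-; bubbles=3
Tick 3: [PARSE:P2(v=7,ok=F), VALIDATE:-, TRANSFORM:P1(v=0,ok=F), EMIT:-] out:-; bubbles=2
Tick 4: [PARSE:-, VALIDATE:P2(v=7,ok=T), TRANSFORM:-, EMIT:P1(v=0,ok=F)] out:-; bubbles=2
Tick 5: [PARSE:P3(v=11,ok=F), VALIDATE:-, TRANSFORM:P2(v=35,ok=T), EMIT:-] out:P1(v=0); bubbles=2
Tick 6: [PARSE:-, VALIDATE:P3(v=11,ok=F), TRANSFORM:-, EMIT:P2(v=35,ok=T)] out:-; bubbles=2
Tick 7: [PARSE:P4(v=9,ok=F), VALIDATE:-, TRANSFORM:P3(v=0,ok=F), EMIT:-] out:P2(v=35); bubbles=2
Tick 8: [PARSE:-, VALIDATE:P4(v=9,ok=T), TRANSFORM:-, EMIT:P3(v=0,ok=F)] out:-; bubbles=2
Tick 9: [PARSE:P5(v=1,ok=F), VALIDATE:-, TRANSFORM:P4(v=45,ok=T), EMIT:-] out:P3(v=0); bubbles=2
Tick 10: [PARSE:P6(v=12,ok=F), VALIDATE:P5(v=1,ok=F), TRANSFORM:-, EMIT:P4(v=45,ok=T)] out:-; bubbles=1
Tick 11: [PARSE:-, VALIDATE:P6(v=12,ok=T), TRANSFORM:P5(v=0,ok=F), EMIT:-] out:P4(v=45); bubbles=2
Tick 12: [PARSE:-, VALIDATE:-, TRANSFORM:P6(v=60,ok=T), EMIT:P5(v=0,ok=F)] out:-; bubbles=2
Tick 13: [PARSE:-, VALIDATE:-, TRANSFORM:-, EMIT:P6(v=60,ok=T)] out:P5(v=0); bubbles=3
Tick 14: [PARSE:-, VALIDATE:-, TRANSFORM:-, EMIT:-] out:P6(v=60); bubbles=4
Total bubble-slots: 32

Answer: 32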